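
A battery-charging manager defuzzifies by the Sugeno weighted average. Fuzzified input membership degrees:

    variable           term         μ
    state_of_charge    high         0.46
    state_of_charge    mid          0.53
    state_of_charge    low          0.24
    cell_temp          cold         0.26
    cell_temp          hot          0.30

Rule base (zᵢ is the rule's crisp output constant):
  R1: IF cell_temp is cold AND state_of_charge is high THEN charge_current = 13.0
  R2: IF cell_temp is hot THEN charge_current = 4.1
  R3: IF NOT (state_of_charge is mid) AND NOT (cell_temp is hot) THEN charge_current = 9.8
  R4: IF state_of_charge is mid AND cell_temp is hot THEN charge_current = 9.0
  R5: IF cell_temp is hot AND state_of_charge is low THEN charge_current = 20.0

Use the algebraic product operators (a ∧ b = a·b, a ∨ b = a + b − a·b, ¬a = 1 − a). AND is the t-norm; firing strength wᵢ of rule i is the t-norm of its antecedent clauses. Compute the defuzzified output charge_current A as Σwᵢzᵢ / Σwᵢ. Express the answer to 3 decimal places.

9.065

R1 (z=13.0): cold=0.26, high=0.46; AND[a·b] → w = 0.1196
R2 (z=4.1): hot=0.30 → w = 0.3000
R3 (z=9.8): ¬mid=1−0.53=0.47, ¬hot=1−0.30=0.70; AND[a·b] → w = 0.3290
R4 (z=9.0): mid=0.53, hot=0.30; AND[a·b] → w = 0.1590
R5 (z=20.0): hot=0.30, low=0.24; AND[a·b] → w = 0.0720
Weighted average = (0.1196·13.0 + 0.3000·4.1 + 0.3290·9.8 + 0.1590·9.0 + 0.0720·20.0) / (0.1196 + 0.3000 + 0.3290 + 0.1590 + 0.0720)
  = 8.8800 / 0.9796 = 9.065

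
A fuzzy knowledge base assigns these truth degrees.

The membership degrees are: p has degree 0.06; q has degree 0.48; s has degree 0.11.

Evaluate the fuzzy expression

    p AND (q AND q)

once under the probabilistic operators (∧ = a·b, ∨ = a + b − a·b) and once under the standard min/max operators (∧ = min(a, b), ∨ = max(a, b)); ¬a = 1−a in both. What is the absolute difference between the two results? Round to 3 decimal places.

0.046

Under probabilistic:
  q AND q = a·b on (0.4800, 0.4800) = 0.2304
  p AND (q AND q) = a·b on (0.0600, 0.2304) = 0.0138
  → value = 0.0138
Under standard min/max:
  q AND q = min(a, b) on (0.48, 0.48) = 0.48
  p AND (q AND q) = min(a, b) on (0.06, 0.48) = 0.06
  → value = 0.0600
|0.0138 − 0.0600| = 0.046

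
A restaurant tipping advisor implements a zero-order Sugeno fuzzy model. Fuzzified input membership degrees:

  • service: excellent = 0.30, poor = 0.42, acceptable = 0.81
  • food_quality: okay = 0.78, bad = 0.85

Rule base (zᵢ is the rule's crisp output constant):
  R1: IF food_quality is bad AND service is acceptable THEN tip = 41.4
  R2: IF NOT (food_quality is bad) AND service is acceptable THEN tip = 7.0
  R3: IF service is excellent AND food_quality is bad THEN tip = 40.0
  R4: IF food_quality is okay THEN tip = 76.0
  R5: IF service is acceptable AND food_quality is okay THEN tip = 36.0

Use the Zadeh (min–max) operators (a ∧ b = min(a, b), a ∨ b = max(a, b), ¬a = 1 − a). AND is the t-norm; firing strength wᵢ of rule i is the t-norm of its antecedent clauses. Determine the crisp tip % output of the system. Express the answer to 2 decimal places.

R1 (z=41.4): bad=0.85, acceptable=0.81; AND[min(a, b)] → w = 0.81
R2 (z=7.0): ¬bad=1−0.85=0.15, acceptable=0.81; AND[min(a, b)] → w = 0.15
R3 (z=40.0): excellent=0.30, bad=0.85; AND[min(a, b)] → w = 0.30
R4 (z=76.0): okay=0.78 → w = 0.78
R5 (z=36.0): acceptable=0.81, okay=0.78; AND[min(a, b)] → w = 0.78
Weighted average = (0.81·41.4 + 0.15·7.0 + 0.30·40.0 + 0.78·76.0 + 0.78·36.0) / (0.81 + 0.15 + 0.30 + 0.78 + 0.78)
  = 133.9440 / 2.8200 = 47.50

47.50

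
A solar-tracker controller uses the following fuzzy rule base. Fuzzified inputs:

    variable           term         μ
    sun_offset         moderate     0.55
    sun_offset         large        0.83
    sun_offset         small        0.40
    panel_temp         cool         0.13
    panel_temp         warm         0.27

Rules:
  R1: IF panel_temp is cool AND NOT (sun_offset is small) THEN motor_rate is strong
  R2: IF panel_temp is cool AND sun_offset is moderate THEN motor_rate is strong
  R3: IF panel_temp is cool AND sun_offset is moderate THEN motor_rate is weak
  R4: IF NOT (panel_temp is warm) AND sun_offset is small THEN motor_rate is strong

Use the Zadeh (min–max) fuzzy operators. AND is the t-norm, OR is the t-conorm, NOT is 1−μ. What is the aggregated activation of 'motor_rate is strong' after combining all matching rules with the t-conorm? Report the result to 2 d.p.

0.40

R1: cool=0.13, ¬small=1−0.40=0.60; AND[min(a, b)] → w = 0.13
R2: cool=0.13, moderate=0.55; AND[min(a, b)] → w = 0.13
R3: cool=0.13, moderate=0.55; AND[min(a, b)] → w = 0.13
R4: ¬warm=1−0.27=0.73, small=0.40; AND[min(a, b)] → w = 0.40
Rules with consequent 'strong': {R1, R2, R4} → strengths 0.13, 0.13, 0.40
Aggregate via t-conorm [max(a, b)]: 0.40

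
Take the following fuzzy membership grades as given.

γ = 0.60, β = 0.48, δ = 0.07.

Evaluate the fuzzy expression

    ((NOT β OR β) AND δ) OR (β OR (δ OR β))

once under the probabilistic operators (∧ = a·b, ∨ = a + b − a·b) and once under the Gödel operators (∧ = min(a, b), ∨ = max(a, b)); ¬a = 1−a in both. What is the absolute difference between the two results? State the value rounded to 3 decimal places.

Under probabilistic:
  NOT β = 1 − 0.4800 = 0.5200
  NOT β OR β = a + b − a·b on (0.5200, 0.4800) = 0.7504
  (NOT β OR β) AND δ = a·b on (0.7504, 0.0700) = 0.0525
  δ OR β = a + b − a·b on (0.0700, 0.4800) = 0.5164
  β OR (δ OR β) = a + b − a·b on (0.4800, 0.5164) = 0.7485
  ((NOT β OR β) AND δ) OR (β OR (δ OR β)) = a + b − a·b on (0.0525, 0.7485) = 0.7617
  → value = 0.7617
Under Gödel:
  NOT β = 1 − 0.48 = 0.52
  NOT β OR β = max(a, b) on (0.52, 0.48) = 0.52
  (NOT β OR β) AND δ = min(a, b) on (0.52, 0.07) = 0.07
  δ OR β = max(a, b) on (0.07, 0.48) = 0.48
  β OR (δ OR β) = max(a, b) on (0.48, 0.48) = 0.48
  ((NOT β OR β) AND δ) OR (β OR (δ OR β)) = max(a, b) on (0.07, 0.48) = 0.48
  → value = 0.4800
|0.7617 − 0.4800| = 0.282

0.282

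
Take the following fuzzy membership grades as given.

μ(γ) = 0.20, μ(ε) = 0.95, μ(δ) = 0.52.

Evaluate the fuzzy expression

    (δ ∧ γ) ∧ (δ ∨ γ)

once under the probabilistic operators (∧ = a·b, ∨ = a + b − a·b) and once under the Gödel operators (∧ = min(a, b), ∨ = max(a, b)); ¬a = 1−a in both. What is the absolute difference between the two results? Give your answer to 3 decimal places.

0.136

Under probabilistic:
  δ ∧ γ = a·b on (0.5200, 0.2000) = 0.1040
  δ ∨ γ = a + b − a·b on (0.5200, 0.2000) = 0.6160
  (δ ∧ γ) ∧ (δ ∨ γ) = a·b on (0.1040, 0.6160) = 0.0641
  → value = 0.0641
Under Gödel:
  δ ∧ γ = min(a, b) on (0.52, 0.20) = 0.20
  δ ∨ γ = max(a, b) on (0.52, 0.20) = 0.52
  (δ ∧ γ) ∧ (δ ∨ γ) = min(a, b) on (0.20, 0.52) = 0.20
  → value = 0.2000
|0.0641 − 0.2000| = 0.136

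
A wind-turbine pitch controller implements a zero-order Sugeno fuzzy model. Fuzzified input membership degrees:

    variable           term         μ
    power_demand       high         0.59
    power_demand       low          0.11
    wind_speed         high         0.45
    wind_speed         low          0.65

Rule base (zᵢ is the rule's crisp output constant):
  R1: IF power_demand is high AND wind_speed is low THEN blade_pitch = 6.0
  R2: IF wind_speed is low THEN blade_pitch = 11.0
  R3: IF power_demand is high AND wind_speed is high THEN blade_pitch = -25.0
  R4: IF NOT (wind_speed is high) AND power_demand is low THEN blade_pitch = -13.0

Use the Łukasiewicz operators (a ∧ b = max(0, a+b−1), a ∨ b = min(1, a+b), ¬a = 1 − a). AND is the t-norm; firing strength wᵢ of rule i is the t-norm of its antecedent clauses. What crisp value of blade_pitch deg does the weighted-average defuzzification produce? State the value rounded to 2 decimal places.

8.16

R1 (z=6.0): high=0.59, low=0.65; AND[max(0, a+b−1)] → w = 0.24
R2 (z=11.0): low=0.65 → w = 0.65
R3 (z=-25.0): high=0.59, high=0.45; AND[max(0, a+b−1)] → w = 0.04
R4 (z=-13.0): ¬high=1−0.45=0.55, low=0.11; AND[max(0, a+b−1)] → w = 0.00
Weighted average = (0.24·6.0 + 0.65·11.0 + 0.04·-25.0 + 0.00·-13.0) / (0.24 + 0.65 + 0.04 + 0.00)
  = 7.5900 / 0.9300 = 8.16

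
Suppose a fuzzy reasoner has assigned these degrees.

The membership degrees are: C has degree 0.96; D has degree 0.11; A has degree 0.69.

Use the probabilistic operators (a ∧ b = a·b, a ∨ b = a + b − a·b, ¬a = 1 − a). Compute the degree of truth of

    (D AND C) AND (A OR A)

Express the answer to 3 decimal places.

0.095

D AND C = a·b on (0.1100, 0.9600) = 0.1056
A OR A = a + b − a·b on (0.6900, 0.6900) = 0.9039
(D AND C) AND (A OR A) = a·b on (0.1056, 0.9039) = 0.0955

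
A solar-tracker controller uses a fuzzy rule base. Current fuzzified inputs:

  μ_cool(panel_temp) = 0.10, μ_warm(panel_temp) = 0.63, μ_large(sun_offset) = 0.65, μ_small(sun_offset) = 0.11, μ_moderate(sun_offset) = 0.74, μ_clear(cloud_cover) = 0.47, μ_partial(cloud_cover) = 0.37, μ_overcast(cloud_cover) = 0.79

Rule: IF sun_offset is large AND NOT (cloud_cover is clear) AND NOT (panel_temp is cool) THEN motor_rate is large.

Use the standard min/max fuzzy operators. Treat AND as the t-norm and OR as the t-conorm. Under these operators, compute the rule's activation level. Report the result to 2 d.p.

0.53

firing strength: large=0.65, ¬clear=1−0.47=0.53, ¬cool=1−0.10=0.90; AND[min(a, b)] → w = 0.53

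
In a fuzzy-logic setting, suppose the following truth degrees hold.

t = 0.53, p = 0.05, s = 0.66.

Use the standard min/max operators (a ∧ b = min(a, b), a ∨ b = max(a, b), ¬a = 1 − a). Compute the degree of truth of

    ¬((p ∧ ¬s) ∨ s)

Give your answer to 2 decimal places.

¬s = 1 − 0.66 = 0.34
p ∧ ¬s = min(a, b) on (0.05, 0.34) = 0.05
(p ∧ ¬s) ∨ s = max(a, b) on (0.05, 0.66) = 0.66
¬((p ∧ ¬s) ∨ s) = 1 − 0.66 = 0.34

0.34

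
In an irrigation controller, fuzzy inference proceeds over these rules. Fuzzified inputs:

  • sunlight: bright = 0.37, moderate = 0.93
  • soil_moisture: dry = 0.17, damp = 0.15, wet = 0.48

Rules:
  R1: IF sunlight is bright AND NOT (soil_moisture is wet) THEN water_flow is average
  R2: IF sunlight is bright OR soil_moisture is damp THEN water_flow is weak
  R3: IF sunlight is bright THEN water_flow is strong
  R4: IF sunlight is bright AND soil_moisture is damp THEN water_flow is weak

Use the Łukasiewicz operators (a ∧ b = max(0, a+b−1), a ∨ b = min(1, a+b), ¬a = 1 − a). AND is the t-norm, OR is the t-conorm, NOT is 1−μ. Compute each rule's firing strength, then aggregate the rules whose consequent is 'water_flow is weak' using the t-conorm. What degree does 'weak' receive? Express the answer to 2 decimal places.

R1: bright=0.37, ¬wet=1−0.48=0.52; AND[max(0, a+b−1)] → w = 0.00
R2: bright=0.37, damp=0.15; OR[min(1, a+b)] → w = 0.52
R3: bright=0.37 → w = 0.37
R4: bright=0.37, damp=0.15; AND[max(0, a+b−1)] → w = 0.00
Rules with consequent 'weak': {R2, R4} → strengths 0.52, 0.00
Aggregate via t-conorm [min(1, a+b)]: 0.52

0.52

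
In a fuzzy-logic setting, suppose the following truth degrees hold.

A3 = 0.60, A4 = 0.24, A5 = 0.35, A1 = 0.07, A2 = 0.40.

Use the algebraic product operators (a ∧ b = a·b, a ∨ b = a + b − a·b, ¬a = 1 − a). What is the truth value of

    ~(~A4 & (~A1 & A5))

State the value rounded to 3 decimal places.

0.753

~A4 = 1 − 0.2400 = 0.7600
~A1 = 1 − 0.0700 = 0.9300
~A1 & A5 = a·b on (0.9300, 0.3500) = 0.3255
~A4 & (~A1 & A5) = a·b on (0.7600, 0.3255) = 0.2474
~(~A4 & (~A1 & A5)) = 1 − 0.2474 = 0.7526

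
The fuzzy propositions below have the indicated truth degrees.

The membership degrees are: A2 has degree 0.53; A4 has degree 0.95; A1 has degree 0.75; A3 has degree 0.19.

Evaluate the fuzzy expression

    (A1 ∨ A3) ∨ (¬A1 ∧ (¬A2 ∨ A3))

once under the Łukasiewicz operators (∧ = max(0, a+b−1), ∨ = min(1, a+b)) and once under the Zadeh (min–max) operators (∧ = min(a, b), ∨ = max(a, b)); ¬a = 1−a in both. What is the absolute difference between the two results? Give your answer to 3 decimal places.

0.190

Under Łukasiewicz:
  A1 ∨ A3 = min(1, a+b) on (0.75, 0.19) = 0.94
  ¬A1 = 1 − 0.75 = 0.25
  ¬A2 = 1 − 0.53 = 0.47
  ¬A2 ∨ A3 = min(1, a+b) on (0.47, 0.19) = 0.66
  ¬A1 ∧ (¬A2 ∨ A3) = max(0, a+b−1) on (0.25, 0.66) = 0.00
  (A1 ∨ A3) ∨ (¬A1 ∧ (¬A2 ∨ A3)) = min(1, a+b) on (0.94, 0.00) = 0.94
  → value = 0.9400
Under Zadeh (min–max):
  A1 ∨ A3 = max(a, b) on (0.75, 0.19) = 0.75
  ¬A1 = 1 − 0.75 = 0.25
  ¬A2 = 1 − 0.53 = 0.47
  ¬A2 ∨ A3 = max(a, b) on (0.47, 0.19) = 0.47
  ¬A1 ∧ (¬A2 ∨ A3) = min(a, b) on (0.25, 0.47) = 0.25
  (A1 ∨ A3) ∨ (¬A1 ∧ (¬A2 ∨ A3)) = max(a, b) on (0.75, 0.25) = 0.75
  → value = 0.7500
|0.9400 − 0.7500| = 0.190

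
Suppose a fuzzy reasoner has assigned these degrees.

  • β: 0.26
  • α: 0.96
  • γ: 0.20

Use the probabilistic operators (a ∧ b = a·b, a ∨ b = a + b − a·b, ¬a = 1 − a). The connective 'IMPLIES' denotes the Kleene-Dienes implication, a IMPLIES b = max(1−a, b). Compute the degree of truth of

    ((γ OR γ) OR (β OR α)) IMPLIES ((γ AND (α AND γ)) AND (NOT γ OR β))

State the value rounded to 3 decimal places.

γ OR γ = a + b − a·b on (0.2000, 0.2000) = 0.3600
β OR α = a + b − a·b on (0.2600, 0.9600) = 0.9704
(γ OR γ) OR (β OR α) = a + b − a·b on (0.3600, 0.9704) = 0.9811
α AND γ = a·b on (0.9600, 0.2000) = 0.1920
γ AND (α AND γ) = a·b on (0.2000, 0.1920) = 0.0384
NOT γ = 1 − 0.2000 = 0.8000
NOT γ OR β = a + b − a·b on (0.8000, 0.2600) = 0.8520
(γ AND (α AND γ)) AND (NOT γ OR β) = a·b on (0.0384, 0.8520) = 0.0327
((γ OR γ) OR (β OR α)) IMPLIES ((γ AND (α AND γ)) AND (NOT γ OR β))  [Kleene-Dienes: max(1−a, b)] with a=0.9811, b=0.0327 → 0.0327

0.033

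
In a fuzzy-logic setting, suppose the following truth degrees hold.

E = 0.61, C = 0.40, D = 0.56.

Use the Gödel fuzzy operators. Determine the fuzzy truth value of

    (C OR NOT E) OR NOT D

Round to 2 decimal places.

0.44

NOT E = 1 − 0.61 = 0.39
C OR NOT E = max(a, b) on (0.40, 0.39) = 0.40
NOT D = 1 − 0.56 = 0.44
(C OR NOT E) OR NOT D = max(a, b) on (0.40, 0.44) = 0.44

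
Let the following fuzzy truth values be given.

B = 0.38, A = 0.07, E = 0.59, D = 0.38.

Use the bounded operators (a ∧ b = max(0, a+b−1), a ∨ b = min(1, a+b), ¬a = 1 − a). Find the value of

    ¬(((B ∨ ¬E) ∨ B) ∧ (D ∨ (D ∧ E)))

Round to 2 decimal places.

¬E = 1 − 0.59 = 0.41
B ∨ ¬E = min(1, a+b) on (0.38, 0.41) = 0.79
(B ∨ ¬E) ∨ B = min(1, a+b) on (0.79, 0.38) = 1.00
D ∧ E = max(0, a+b−1) on (0.38, 0.59) = 0.00
D ∨ (D ∧ E) = min(1, a+b) on (0.38, 0.00) = 0.38
((B ∨ ¬E) ∨ B) ∧ (D ∨ (D ∧ E)) = max(0, a+b−1) on (1.00, 0.38) = 0.38
¬(((B ∨ ¬E) ∨ B) ∧ (D ∨ (D ∧ E))) = 1 − 0.38 = 0.62

0.62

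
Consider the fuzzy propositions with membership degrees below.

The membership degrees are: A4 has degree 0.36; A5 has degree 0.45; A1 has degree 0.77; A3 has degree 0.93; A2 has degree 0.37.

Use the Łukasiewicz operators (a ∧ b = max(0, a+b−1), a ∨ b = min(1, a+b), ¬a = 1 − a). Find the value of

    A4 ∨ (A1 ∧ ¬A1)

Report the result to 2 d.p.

¬A1 = 1 − 0.77 = 0.23
A1 ∧ ¬A1 = max(0, a+b−1) on (0.77, 0.23) = 0.00
A4 ∨ (A1 ∧ ¬A1) = min(1, a+b) on (0.36, 0.00) = 0.36

0.36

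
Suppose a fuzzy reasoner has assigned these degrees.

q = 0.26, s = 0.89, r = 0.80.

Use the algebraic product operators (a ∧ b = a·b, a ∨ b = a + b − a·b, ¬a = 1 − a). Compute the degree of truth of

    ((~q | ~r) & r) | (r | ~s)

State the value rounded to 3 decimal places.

~q = 1 − 0.2600 = 0.7400
~r = 1 − 0.8000 = 0.2000
~q | ~r = a + b − a·b on (0.7400, 0.2000) = 0.7920
(~q | ~r) & r = a·b on (0.7920, 0.8000) = 0.6336
~s = 1 − 0.8900 = 0.1100
r | ~s = a + b − a·b on (0.8000, 0.1100) = 0.8220
((~q | ~r) & r) | (r | ~s) = a + b − a·b on (0.6336, 0.8220) = 0.9348

0.935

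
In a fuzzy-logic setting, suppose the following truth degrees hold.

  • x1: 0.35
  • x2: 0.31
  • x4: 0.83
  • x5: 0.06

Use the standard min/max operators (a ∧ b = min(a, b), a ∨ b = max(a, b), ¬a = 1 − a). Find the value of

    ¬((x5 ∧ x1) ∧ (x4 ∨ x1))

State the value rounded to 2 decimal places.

0.94

x5 ∧ x1 = min(a, b) on (0.06, 0.35) = 0.06
x4 ∨ x1 = max(a, b) on (0.83, 0.35) = 0.83
(x5 ∧ x1) ∧ (x4 ∨ x1) = min(a, b) on (0.06, 0.83) = 0.06
¬((x5 ∧ x1) ∧ (x4 ∨ x1)) = 1 − 0.06 = 0.94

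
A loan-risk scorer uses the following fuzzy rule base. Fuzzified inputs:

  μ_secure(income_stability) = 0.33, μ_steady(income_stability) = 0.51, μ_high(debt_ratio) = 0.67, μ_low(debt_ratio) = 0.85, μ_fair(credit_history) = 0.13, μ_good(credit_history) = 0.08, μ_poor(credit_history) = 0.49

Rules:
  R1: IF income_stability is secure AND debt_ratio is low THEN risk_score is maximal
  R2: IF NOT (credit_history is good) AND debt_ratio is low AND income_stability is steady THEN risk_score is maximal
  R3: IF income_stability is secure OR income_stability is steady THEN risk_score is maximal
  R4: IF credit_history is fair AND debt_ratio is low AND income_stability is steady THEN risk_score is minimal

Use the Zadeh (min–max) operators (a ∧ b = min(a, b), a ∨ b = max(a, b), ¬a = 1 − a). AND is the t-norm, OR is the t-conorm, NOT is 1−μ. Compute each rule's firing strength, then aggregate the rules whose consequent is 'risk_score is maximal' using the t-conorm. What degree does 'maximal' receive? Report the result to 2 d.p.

0.51

R1: secure=0.33, low=0.85; AND[min(a, b)] → w = 0.33
R2: ¬good=1−0.08=0.92, low=0.85, steady=0.51; AND[min(a, b)] → w = 0.51
R3: secure=0.33, steady=0.51; OR[max(a, b)] → w = 0.51
R4: fair=0.13, low=0.85, steady=0.51; AND[min(a, b)] → w = 0.13
Rules with consequent 'maximal': {R1, R2, R3} → strengths 0.33, 0.51, 0.51
Aggregate via t-conorm [max(a, b)]: 0.51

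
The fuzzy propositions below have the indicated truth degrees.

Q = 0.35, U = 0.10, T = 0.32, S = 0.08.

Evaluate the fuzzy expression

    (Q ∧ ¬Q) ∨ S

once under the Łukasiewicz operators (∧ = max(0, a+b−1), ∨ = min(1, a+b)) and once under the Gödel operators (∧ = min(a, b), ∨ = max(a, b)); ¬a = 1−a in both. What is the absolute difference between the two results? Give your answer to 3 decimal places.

0.270

Under Łukasiewicz:
  ¬Q = 1 − 0.35 = 0.65
  Q ∧ ¬Q = max(0, a+b−1) on (0.35, 0.65) = 0.00
  (Q ∧ ¬Q) ∨ S = min(1, a+b) on (0.00, 0.08) = 0.08
  → value = 0.0800
Under Gödel:
  ¬Q = 1 − 0.35 = 0.65
  Q ∧ ¬Q = min(a, b) on (0.35, 0.65) = 0.35
  (Q ∧ ¬Q) ∨ S = max(a, b) on (0.35, 0.08) = 0.35
  → value = 0.3500
|0.0800 − 0.3500| = 0.270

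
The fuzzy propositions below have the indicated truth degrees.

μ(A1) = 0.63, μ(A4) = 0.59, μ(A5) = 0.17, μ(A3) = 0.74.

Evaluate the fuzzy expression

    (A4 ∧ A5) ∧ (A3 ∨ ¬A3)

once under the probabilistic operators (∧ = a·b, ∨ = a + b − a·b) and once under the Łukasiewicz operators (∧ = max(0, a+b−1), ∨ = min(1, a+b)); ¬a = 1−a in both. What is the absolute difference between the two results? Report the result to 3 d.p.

0.081

Under probabilistic:
  A4 ∧ A5 = a·b on (0.5900, 0.1700) = 0.1003
  ¬A3 = 1 − 0.7400 = 0.2600
  A3 ∨ ¬A3 = a + b − a·b on (0.7400, 0.2600) = 0.8076
  (A4 ∧ A5) ∧ (A3 ∨ ¬A3) = a·b on (0.1003, 0.8076) = 0.0810
  → value = 0.0810
Under Łukasiewicz:
  A4 ∧ A5 = max(0, a+b−1) on (0.59, 0.17) = 0.00
  ¬A3 = 1 − 0.74 = 0.26
  A3 ∨ ¬A3 = min(1, a+b) on (0.74, 0.26) = 1.00
  (A4 ∧ A5) ∧ (A3 ∨ ¬A3) = max(0, a+b−1) on (0.00, 1.00) = 0.00
  → value = 0.0000
|0.0810 − 0.0000| = 0.081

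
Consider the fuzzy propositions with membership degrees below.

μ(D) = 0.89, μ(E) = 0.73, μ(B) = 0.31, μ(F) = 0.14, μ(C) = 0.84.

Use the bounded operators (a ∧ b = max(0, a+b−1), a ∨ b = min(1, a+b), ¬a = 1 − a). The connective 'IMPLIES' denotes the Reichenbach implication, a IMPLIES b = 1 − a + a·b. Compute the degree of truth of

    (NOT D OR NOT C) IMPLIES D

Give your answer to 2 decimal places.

NOT D = 1 − 0.89 = 0.11
NOT C = 1 − 0.84 = 0.16
NOT D OR NOT C = min(1, a+b) on (0.11, 0.16) = 0.27
(NOT D OR NOT C) IMPLIES D  [Reichenbach: 1 − a + a·b] with a=0.27, b=0.89 → 0.97

0.97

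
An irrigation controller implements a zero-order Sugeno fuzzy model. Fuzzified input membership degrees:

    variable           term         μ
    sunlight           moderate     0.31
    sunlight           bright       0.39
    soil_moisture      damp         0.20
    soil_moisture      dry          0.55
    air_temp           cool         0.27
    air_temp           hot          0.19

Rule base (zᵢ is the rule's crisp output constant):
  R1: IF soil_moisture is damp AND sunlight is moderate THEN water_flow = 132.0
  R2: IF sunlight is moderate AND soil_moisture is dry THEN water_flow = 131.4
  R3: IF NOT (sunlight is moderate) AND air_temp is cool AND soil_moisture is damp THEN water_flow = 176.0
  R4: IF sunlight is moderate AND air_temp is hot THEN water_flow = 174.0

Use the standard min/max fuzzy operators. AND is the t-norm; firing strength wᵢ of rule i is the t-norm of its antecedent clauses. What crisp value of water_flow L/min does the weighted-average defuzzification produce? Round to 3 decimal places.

150.438

R1 (z=132.0): damp=0.20, moderate=0.31; AND[min(a, b)] → w = 0.20
R2 (z=131.4): moderate=0.31, dry=0.55; AND[min(a, b)] → w = 0.31
R3 (z=176.0): ¬moderate=1−0.31=0.69, cool=0.27, damp=0.20; AND[min(a, b)] → w = 0.20
R4 (z=174.0): moderate=0.31, hot=0.19; AND[min(a, b)] → w = 0.19
Weighted average = (0.20·132.0 + 0.31·131.4 + 0.20·176.0 + 0.19·174.0) / (0.20 + 0.31 + 0.20 + 0.19)
  = 135.3940 / 0.9000 = 150.438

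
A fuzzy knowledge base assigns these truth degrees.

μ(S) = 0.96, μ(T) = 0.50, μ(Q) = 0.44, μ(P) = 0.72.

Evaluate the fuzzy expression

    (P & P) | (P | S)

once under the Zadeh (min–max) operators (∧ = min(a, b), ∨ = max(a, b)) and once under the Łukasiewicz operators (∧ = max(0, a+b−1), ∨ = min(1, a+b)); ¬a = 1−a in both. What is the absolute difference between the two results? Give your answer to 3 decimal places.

Under Zadeh (min–max):
  P & P = min(a, b) on (0.72, 0.72) = 0.72
  P | S = max(a, b) on (0.72, 0.96) = 0.96
  (P & P) | (P | S) = max(a, b) on (0.72, 0.96) = 0.96
  → value = 0.9600
Under Łukasiewicz:
  P & P = max(0, a+b−1) on (0.72, 0.72) = 0.44
  P | S = min(1, a+b) on (0.72, 0.96) = 1.00
  (P & P) | (P | S) = min(1, a+b) on (0.44, 1.00) = 1.00
  → value = 1.0000
|0.9600 − 1.0000| = 0.040

0.040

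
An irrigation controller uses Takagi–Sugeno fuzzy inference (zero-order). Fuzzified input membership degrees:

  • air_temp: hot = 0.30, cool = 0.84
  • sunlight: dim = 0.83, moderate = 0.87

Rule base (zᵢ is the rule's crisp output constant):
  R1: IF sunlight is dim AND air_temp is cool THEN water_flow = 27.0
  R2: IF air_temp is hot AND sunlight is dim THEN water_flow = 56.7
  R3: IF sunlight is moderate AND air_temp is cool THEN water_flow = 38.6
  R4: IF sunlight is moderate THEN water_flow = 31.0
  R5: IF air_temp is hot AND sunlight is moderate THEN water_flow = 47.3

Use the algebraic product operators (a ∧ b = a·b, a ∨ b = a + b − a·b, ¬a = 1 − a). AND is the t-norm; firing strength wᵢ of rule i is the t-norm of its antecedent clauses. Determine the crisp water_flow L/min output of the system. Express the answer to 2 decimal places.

R1 (z=27.0): dim=0.83, cool=0.84; AND[a·b] → w = 0.6972
R2 (z=56.7): hot=0.30, dim=0.83; AND[a·b] → w = 0.2490
R3 (z=38.6): moderate=0.87, cool=0.84; AND[a·b] → w = 0.7308
R4 (z=31.0): moderate=0.87 → w = 0.8700
R5 (z=47.3): hot=0.30, moderate=0.87; AND[a·b] → w = 0.2610
Weighted average = (0.6972·27.0 + 0.2490·56.7 + 0.7308·38.6 + 0.8700·31.0 + 0.2610·47.3) / (0.6972 + 0.2490 + 0.7308 + 0.8700 + 0.2610)
  = 100.4669 / 2.8080 = 35.78

35.78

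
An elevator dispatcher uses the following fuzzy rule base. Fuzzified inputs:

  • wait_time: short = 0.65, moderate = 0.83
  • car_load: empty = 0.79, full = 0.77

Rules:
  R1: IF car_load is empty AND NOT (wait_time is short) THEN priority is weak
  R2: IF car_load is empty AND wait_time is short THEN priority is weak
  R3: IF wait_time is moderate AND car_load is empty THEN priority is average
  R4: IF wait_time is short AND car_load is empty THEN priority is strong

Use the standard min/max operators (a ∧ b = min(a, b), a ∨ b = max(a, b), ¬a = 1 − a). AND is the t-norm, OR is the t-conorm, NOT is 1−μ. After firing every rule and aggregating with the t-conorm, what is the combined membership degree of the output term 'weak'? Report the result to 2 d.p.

R1: empty=0.79, ¬short=1−0.65=0.35; AND[min(a, b)] → w = 0.35
R2: empty=0.79, short=0.65; AND[min(a, b)] → w = 0.65
R3: moderate=0.83, empty=0.79; AND[min(a, b)] → w = 0.79
R4: short=0.65, empty=0.79; AND[min(a, b)] → w = 0.65
Rules with consequent 'weak': {R1, R2} → strengths 0.35, 0.65
Aggregate via t-conorm [max(a, b)]: 0.65

0.65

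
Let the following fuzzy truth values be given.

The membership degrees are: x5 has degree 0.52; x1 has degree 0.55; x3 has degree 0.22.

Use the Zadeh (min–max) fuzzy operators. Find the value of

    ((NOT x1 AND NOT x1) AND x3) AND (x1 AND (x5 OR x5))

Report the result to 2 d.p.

0.22

NOT x1 = 1 − 0.55 = 0.45
NOT x1 = 1 − 0.55 = 0.45
NOT x1 AND NOT x1 = min(a, b) on (0.45, 0.45) = 0.45
(NOT x1 AND NOT x1) AND x3 = min(a, b) on (0.45, 0.22) = 0.22
x5 OR x5 = max(a, b) on (0.52, 0.52) = 0.52
x1 AND (x5 OR x5) = min(a, b) on (0.55, 0.52) = 0.52
((NOT x1 AND NOT x1) AND x3) AND (x1 AND (x5 OR x5)) = min(a, b) on (0.22, 0.52) = 0.22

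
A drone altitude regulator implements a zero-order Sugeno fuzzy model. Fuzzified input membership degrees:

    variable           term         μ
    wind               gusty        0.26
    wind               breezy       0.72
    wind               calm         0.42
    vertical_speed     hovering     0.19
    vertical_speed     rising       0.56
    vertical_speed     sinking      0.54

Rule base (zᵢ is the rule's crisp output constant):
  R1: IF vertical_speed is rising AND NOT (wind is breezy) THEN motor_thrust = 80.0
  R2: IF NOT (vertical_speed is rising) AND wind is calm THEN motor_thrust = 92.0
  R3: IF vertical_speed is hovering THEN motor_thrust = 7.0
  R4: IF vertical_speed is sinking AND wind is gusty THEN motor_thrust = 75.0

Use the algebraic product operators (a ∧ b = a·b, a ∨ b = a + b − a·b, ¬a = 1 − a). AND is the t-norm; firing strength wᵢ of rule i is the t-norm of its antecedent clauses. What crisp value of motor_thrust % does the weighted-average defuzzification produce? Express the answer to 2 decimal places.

R1 (z=80.0): rising=0.56, ¬breezy=1−0.72=0.28; AND[a·b] → w = 0.1568
R2 (z=92.0): ¬rising=1−0.56=0.44, calm=0.42; AND[a·b] → w = 0.1848
R3 (z=7.0): hovering=0.19 → w = 0.1900
R4 (z=75.0): sinking=0.54, gusty=0.26; AND[a·b] → w = 0.1404
Weighted average = (0.1568·80.0 + 0.1848·92.0 + 0.1900·7.0 + 0.1404·75.0) / (0.1568 + 0.1848 + 0.1900 + 0.1404)
  = 41.4056 / 0.6720 = 61.62

61.62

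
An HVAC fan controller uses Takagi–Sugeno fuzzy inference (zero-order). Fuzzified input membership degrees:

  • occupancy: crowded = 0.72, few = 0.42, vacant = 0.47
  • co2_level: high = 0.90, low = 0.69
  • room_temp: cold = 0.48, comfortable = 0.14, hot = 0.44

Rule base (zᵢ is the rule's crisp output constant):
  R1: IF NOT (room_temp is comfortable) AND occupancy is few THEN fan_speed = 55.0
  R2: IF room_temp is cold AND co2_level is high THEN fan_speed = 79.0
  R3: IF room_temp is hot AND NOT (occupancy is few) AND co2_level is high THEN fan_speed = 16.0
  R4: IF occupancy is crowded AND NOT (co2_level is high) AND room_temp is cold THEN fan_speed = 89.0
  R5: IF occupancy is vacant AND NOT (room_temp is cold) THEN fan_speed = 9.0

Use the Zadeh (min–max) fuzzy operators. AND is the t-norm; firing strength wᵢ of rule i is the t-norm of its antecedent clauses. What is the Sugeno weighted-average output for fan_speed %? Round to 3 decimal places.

R1 (z=55.0): ¬comfortable=1−0.14=0.86, few=0.42; AND[min(a, b)] → w = 0.42
R2 (z=79.0): cold=0.48, high=0.90; AND[min(a, b)] → w = 0.48
R3 (z=16.0): hot=0.44, ¬few=1−0.42=0.58, high=0.90; AND[min(a, b)] → w = 0.44
R4 (z=89.0): crowded=0.72, ¬high=1−0.90=0.10, cold=0.48; AND[min(a, b)] → w = 0.10
R5 (z=9.0): vacant=0.47, ¬cold=1−0.48=0.52; AND[min(a, b)] → w = 0.47
Weighted average = (0.42·55.0 + 0.48·79.0 + 0.44·16.0 + 0.10·89.0 + 0.47·9.0) / (0.42 + 0.48 + 0.44 + 0.10 + 0.47)
  = 81.1900 / 1.9100 = 42.508

42.508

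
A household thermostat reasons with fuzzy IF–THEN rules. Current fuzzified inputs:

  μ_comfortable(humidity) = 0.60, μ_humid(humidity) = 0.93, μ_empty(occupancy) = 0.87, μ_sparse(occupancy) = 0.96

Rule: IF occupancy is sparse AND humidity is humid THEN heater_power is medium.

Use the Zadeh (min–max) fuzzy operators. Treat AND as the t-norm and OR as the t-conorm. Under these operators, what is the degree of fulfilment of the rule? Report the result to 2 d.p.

firing strength: sparse=0.96, humid=0.93; AND[min(a, b)] → w = 0.93

0.93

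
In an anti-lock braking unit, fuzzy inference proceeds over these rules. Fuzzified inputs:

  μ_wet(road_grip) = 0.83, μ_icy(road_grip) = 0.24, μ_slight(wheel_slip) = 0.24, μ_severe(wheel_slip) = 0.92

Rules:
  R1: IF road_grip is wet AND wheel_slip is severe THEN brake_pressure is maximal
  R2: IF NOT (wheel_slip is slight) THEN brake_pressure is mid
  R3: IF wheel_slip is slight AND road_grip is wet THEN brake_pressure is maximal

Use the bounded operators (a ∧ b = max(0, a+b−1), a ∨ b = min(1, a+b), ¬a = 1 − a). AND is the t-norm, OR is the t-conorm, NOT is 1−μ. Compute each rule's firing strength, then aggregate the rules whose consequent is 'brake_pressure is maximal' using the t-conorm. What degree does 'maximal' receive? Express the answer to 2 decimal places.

0.82

R1: wet=0.83, severe=0.92; AND[max(0, a+b−1)] → w = 0.75
R2: ¬slight=1−0.24=0.76 → w = 0.76
R3: slight=0.24, wet=0.83; AND[max(0, a+b−1)] → w = 0.07
Rules with consequent 'maximal': {R1, R3} → strengths 0.75, 0.07
Aggregate via t-conorm [min(1, a+b)]: 0.82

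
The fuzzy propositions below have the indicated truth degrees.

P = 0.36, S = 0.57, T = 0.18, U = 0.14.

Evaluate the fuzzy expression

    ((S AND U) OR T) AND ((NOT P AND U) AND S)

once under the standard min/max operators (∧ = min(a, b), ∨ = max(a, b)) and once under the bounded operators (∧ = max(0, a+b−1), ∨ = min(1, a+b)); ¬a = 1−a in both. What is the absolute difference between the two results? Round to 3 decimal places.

Under standard min/max:
  S AND U = min(a, b) on (0.57, 0.14) = 0.14
  (S AND U) OR T = max(a, b) on (0.14, 0.18) = 0.18
  NOT P = 1 − 0.36 = 0.64
  NOT P AND U = min(a, b) on (0.64, 0.14) = 0.14
  (NOT P AND U) AND S = min(a, b) on (0.14, 0.57) = 0.14
  ((S AND U) OR T) AND ((NOT P AND U) AND S) = min(a, b) on (0.18, 0.14) = 0.14
  → value = 0.1400
Under bounded:
  S AND U = max(0, a+b−1) on (0.57, 0.14) = 0.00
  (S AND U) OR T = min(1, a+b) on (0.00, 0.18) = 0.18
  NOT P = 1 − 0.36 = 0.64
  NOT P AND U = max(0, a+b−1) on (0.64, 0.14) = 0.00
  (NOT P AND U) AND S = max(0, a+b−1) on (0.00, 0.57) = 0.00
  ((S AND U) OR T) AND ((NOT P AND U) AND S) = max(0, a+b−1) on (0.18, 0.00) = 0.00
  → value = 0.0000
|0.1400 − 0.0000| = 0.140

0.140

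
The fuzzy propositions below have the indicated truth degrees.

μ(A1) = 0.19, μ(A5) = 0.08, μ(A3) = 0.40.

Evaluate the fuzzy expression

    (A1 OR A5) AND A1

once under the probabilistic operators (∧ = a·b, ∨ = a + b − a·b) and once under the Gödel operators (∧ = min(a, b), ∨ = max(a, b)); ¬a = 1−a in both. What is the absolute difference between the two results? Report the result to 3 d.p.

0.142

Under probabilistic:
  A1 OR A5 = a + b − a·b on (0.1900, 0.0800) = 0.2548
  (A1 OR A5) AND A1 = a·b on (0.2548, 0.1900) = 0.0484
  → value = 0.0484
Under Gödel:
  A1 OR A5 = max(a, b) on (0.19, 0.08) = 0.19
  (A1 OR A5) AND A1 = min(a, b) on (0.19, 0.19) = 0.19
  → value = 0.1900
|0.0484 − 0.1900| = 0.142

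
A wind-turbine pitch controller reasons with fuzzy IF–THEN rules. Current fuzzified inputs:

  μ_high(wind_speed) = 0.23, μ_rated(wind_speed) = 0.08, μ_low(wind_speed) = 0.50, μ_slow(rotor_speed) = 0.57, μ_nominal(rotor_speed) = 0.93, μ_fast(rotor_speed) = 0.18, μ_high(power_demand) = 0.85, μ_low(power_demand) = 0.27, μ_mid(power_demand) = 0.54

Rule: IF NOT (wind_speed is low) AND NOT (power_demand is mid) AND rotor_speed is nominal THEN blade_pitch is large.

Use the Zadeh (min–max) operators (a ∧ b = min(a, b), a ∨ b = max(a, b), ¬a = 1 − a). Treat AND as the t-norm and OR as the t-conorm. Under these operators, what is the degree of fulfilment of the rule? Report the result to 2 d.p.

firing strength: ¬low=1−0.50=0.50, ¬mid=1−0.54=0.46, nominal=0.93; AND[min(a, b)] → w = 0.46

0.46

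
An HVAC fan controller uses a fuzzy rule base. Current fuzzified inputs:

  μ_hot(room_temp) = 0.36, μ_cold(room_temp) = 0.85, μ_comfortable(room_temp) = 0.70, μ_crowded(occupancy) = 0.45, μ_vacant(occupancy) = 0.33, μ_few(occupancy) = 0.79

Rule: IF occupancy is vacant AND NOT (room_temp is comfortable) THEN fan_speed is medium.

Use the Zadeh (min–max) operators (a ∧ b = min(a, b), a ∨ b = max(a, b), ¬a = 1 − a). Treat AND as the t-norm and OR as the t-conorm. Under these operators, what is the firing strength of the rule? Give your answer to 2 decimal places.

firing strength: vacant=0.33, ¬comfortable=1−0.70=0.30; AND[min(a, b)] → w = 0.30

0.30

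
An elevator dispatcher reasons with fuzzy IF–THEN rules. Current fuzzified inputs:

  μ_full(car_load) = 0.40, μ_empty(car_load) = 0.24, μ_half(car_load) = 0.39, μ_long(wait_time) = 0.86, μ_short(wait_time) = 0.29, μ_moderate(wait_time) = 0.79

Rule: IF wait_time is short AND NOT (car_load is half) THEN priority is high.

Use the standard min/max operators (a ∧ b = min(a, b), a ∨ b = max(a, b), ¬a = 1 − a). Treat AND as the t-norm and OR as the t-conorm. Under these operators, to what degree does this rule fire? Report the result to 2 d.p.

0.29

firing strength: short=0.29, ¬half=1−0.39=0.61; AND[min(a, b)] → w = 0.29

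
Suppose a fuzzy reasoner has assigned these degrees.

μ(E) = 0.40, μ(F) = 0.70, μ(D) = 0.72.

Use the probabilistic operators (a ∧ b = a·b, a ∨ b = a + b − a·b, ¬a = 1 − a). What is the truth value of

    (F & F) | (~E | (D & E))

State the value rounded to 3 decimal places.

0.855

F & F = a·b on (0.7000, 0.7000) = 0.4900
~E = 1 − 0.4000 = 0.6000
D & E = a·b on (0.7200, 0.4000) = 0.2880
~E | (D & E) = a + b − a·b on (0.6000, 0.2880) = 0.7152
(F & F) | (~E | (D & E)) = a + b − a·b on (0.4900, 0.7152) = 0.8548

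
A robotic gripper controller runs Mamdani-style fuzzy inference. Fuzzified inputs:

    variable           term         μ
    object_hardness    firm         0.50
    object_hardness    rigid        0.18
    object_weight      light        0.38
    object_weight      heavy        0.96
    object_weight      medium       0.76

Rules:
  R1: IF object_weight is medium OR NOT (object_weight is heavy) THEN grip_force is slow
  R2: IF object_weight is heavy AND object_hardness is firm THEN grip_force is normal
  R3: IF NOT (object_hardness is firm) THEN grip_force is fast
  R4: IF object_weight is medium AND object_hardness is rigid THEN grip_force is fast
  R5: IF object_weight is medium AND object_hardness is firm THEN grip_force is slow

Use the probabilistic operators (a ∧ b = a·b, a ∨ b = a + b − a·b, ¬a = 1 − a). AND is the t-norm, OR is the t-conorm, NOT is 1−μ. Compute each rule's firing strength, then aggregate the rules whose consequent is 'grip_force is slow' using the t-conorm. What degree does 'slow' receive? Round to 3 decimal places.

0.857

R1: medium=0.76, ¬heavy=1−0.96=0.04; OR[a + b − a·b] → w = 0.7696
R2: heavy=0.96, firm=0.50; AND[a·b] → w = 0.4800
R3: ¬firm=1−0.50=0.50 → w = 0.5000
R4: medium=0.76, rigid=0.18; AND[a·b] → w = 0.1368
R5: medium=0.76, firm=0.50; AND[a·b] → w = 0.3800
Rules with consequent 'slow': {R1, R5} → strengths 0.7696, 0.3800
Aggregate via t-conorm [a + b − a·b]: 0.8572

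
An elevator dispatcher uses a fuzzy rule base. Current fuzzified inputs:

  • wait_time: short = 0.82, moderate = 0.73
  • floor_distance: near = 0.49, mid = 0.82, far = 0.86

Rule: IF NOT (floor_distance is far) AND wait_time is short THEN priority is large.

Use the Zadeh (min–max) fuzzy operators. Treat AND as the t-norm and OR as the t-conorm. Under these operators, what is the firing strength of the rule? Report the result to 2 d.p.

0.14

firing strength: ¬far=1−0.86=0.14, short=0.82; AND[min(a, b)] → w = 0.14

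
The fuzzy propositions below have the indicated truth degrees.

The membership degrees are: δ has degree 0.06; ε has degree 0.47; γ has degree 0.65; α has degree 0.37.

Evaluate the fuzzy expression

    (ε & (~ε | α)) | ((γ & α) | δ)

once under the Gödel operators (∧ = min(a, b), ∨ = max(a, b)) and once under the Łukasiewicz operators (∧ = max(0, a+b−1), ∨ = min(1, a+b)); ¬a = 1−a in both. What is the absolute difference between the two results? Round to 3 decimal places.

0.020

Under Gödel:
  ~ε = 1 − 0.47 = 0.53
  ~ε | α = max(a, b) on (0.53, 0.37) = 0.53
  ε & (~ε | α) = min(a, b) on (0.47, 0.53) = 0.47
  γ & α = min(a, b) on (0.65, 0.37) = 0.37
  (γ & α) | δ = max(a, b) on (0.37, 0.06) = 0.37
  (ε & (~ε | α)) | ((γ & α) | δ) = max(a, b) on (0.47, 0.37) = 0.47
  → value = 0.4700
Under Łukasiewicz:
  ~ε = 1 − 0.47 = 0.53
  ~ε | α = min(1, a+b) on (0.53, 0.37) = 0.90
  ε & (~ε | α) = max(0, a+b−1) on (0.47, 0.90) = 0.37
  γ & α = max(0, a+b−1) on (0.65, 0.37) = 0.02
  (γ & α) | δ = min(1, a+b) on (0.02, 0.06) = 0.08
  (ε & (~ε | α)) | ((γ & α) | δ) = min(1, a+b) on (0.37, 0.08) = 0.45
  → value = 0.4500
|0.4700 − 0.4500| = 0.020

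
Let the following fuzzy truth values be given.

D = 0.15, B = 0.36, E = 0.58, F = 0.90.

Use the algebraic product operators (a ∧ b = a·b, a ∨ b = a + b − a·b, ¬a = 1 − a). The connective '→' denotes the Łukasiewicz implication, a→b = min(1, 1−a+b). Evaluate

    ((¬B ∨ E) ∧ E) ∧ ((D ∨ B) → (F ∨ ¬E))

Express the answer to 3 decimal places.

¬B = 1 − 0.3600 = 0.6400
¬B ∨ E = a + b − a·b on (0.6400, 0.5800) = 0.8488
(¬B ∨ E) ∧ E = a·b on (0.8488, 0.5800) = 0.4923
D ∨ B = a + b − a·b on (0.1500, 0.3600) = 0.4560
¬E = 1 − 0.5800 = 0.4200
F ∨ ¬E = a + b − a·b on (0.9000, 0.4200) = 0.9420
(D ∨ B) → (F ∨ ¬E)  [Łukasiewicz: min(1, 1−a+b)] with a=0.4560, b=0.9420 → 1.0000
((¬B ∨ E) ∧ E) ∧ ((D ∨ B) → (F ∨ ¬E)) = a·b on (0.4923, 1.0000) = 0.4923

0.492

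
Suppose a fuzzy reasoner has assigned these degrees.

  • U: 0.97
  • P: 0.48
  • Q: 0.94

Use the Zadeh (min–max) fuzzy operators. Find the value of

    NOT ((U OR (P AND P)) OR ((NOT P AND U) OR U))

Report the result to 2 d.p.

0.03

P AND P = min(a, b) on (0.48, 0.48) = 0.48
U OR (P AND P) = max(a, b) on (0.97, 0.48) = 0.97
NOT P = 1 − 0.48 = 0.52
NOT P AND U = min(a, b) on (0.52, 0.97) = 0.52
(NOT P AND U) OR U = max(a, b) on (0.52, 0.97) = 0.97
(U OR (P AND P)) OR ((NOT P AND U) OR U) = max(a, b) on (0.97, 0.97) = 0.97
NOT ((U OR (P AND P)) OR ((NOT P AND U) OR U)) = 1 − 0.97 = 0.03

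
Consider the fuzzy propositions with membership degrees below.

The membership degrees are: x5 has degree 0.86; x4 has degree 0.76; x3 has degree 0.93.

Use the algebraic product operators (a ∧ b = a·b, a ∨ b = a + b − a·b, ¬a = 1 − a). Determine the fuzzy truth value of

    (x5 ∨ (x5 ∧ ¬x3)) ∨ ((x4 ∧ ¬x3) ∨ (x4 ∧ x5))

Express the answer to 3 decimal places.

¬x3 = 1 − 0.9300 = 0.0700
x5 ∧ ¬x3 = a·b on (0.8600, 0.0700) = 0.0602
x5 ∨ (x5 ∧ ¬x3) = a + b − a·b on (0.8600, 0.0602) = 0.8684
¬x3 = 1 − 0.9300 = 0.0700
x4 ∧ ¬x3 = a·b on (0.7600, 0.0700) = 0.0532
x4 ∧ x5 = a·b on (0.7600, 0.8600) = 0.6536
(x4 ∧ ¬x3) ∨ (x4 ∧ x5) = a + b − a·b on (0.0532, 0.6536) = 0.6720
(x5 ∨ (x5 ∧ ¬x3)) ∨ ((x4 ∧ ¬x3) ∨ (x4 ∧ x5)) = a + b − a·b on (0.8684, 0.6720) = 0.9568

0.957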